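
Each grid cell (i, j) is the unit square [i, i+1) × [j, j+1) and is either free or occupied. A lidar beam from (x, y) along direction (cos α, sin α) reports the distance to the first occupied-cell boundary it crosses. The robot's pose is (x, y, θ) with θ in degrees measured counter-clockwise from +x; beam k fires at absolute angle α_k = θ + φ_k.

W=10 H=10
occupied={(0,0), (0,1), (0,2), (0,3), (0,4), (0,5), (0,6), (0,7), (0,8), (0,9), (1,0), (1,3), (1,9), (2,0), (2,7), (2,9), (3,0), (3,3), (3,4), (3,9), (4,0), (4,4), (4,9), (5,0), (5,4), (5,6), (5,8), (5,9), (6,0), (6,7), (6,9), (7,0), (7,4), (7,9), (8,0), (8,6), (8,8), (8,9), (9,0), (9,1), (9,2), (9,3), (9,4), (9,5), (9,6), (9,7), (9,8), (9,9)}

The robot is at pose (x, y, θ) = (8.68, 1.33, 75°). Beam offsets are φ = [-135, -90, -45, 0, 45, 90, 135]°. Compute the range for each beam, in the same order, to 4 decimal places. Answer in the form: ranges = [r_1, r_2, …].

ranges = [0.3811, 0.3313, 0.3695, 1.2364, 3.0831, 6.9156, 0.6600]

beam 1: φ=-135°, α=300°
  dir = (cos 300°, sin 300°) = (0.5000, -0.8660); from cell (8,1)
  next x-line at t=0.6400, next y-line at t=0.3811; Δt_x=2.0000, Δt_y=1.1547
    y: enter (8,0) at t=0.3811 ← occupied
  → r_1 = 0.3811
beam 2: φ=-90°, α=345°
  dir = (cos 345°, sin 345°) = (0.9659, -0.2588); from cell (8,1)
  next x-line at t=0.3313, next y-line at t=1.2750; Δt_x=1.0353, Δt_y=3.8637
    x: enter (9,1) at t=0.3313 ← occupied
  → r_2 = 0.3313
beam 3: φ=-45°, α=30°
  dir = (cos 30°, sin 30°) = (0.8660, 0.5000); from cell (8,1)
  next x-line at t=0.3695, next y-line at t=1.3400; Δt_x=1.1547, Δt_y=2.0000
    x: enter (9,1) at t=0.3695 ← occupied
  → r_3 = 0.3695
beam 4: φ=0°, α=75°
  dir = (cos 75°, sin 75°) = (0.2588, 0.9659); from cell (8,1)
  next x-line at t=1.2364, next y-line at t=0.6936; Δt_x=3.8637, Δt_y=1.0353
    y: enter (8,2) at t=0.6936
    x: enter (9,2) at t=1.2364 ← occupied
  → r_4 = 1.2364
beam 5: φ=45°, α=120°
  dir = (cos 120°, sin 120°) = (-0.5000, 0.8660); from cell (8,1)
  next x-line at t=1.3600, next y-line at t=0.7736; Δt_x=2.0000, Δt_y=1.1547
    y: enter (8,2) at t=0.7736
    x: enter (7,2) at t=1.3600
    y: enter (7,3) at t=1.9283
    y: enter (7,4) at t=3.0831 ← occupied
  → r_5 = 3.0831
beam 6: φ=90°, α=165°
  dir = (cos 165°, sin 165°) = (-0.9659, 0.2588); from cell (8,1)
  next x-line at t=0.7040, next y-line at t=2.5887; Δt_x=1.0353, Δt_y=3.8637
    x: enter (7,1) at t=0.7040
    x: enter (6,1) at t=1.7393
    y: enter (6,2) at t=2.5887
    x: enter (5,2) at t=2.7745
    x: enter (4,2) at t=3.8098
    x: enter (3,2) at t=4.8451
    x: enter (2,2) at t=5.8804
    y: enter (2,3) at t=6.4524
    x: enter (1,3) at t=6.9156 ← occupied
  → r_6 = 6.9156
beam 7: φ=135°, α=210°
  dir = (cos 210°, sin 210°) = (-0.8660, -0.5000); from cell (8,1)
  next x-line at t=0.7852, next y-line at t=0.6600; Δt_x=1.1547, Δt_y=2.0000
    y: enter (8,0) at t=0.6600 ← occupied
  → r_7 = 0.6600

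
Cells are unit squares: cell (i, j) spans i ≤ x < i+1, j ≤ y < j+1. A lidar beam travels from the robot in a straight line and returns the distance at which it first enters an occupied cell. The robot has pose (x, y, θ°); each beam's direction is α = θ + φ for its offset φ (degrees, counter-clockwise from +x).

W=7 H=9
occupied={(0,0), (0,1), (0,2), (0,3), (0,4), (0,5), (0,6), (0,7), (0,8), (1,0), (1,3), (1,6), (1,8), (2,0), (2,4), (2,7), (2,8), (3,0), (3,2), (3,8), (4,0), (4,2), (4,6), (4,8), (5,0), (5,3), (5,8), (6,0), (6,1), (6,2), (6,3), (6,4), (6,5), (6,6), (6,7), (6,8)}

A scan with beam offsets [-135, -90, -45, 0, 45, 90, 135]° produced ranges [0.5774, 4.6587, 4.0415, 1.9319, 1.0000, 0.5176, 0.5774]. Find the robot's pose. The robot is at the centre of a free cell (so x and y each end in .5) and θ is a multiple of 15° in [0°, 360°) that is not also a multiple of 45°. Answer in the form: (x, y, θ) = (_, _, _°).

Candidates: 27 free-cell centres × 16 headings = 432 poses. Raycast each; keep the one whose scan matches to 4 dp.
  (1.5, 4.5, 345°): beam 2 = 0.5176 ≠ 4.6587 ✗
  (4.5, 3.5, 60°): beam 1 = 0.5176 ≠ 0.5774 ✗
  (5.5, 4.5, 150°): beam 1 = 0.5176 ≠ 0.5774 ✗
  …
  (4.5, 3.5, 165°): r_1=0.5774, r_2=4.6587, r_3=4.0415, r_4=1.9319, r_5=1.0000, r_6=0.5176, r_7=0.5774 — all match ✓
Unique over the lattice → pose = (4.5, 3.5, 165°).

(x, y, θ) = (4.5, 3.5, 165°)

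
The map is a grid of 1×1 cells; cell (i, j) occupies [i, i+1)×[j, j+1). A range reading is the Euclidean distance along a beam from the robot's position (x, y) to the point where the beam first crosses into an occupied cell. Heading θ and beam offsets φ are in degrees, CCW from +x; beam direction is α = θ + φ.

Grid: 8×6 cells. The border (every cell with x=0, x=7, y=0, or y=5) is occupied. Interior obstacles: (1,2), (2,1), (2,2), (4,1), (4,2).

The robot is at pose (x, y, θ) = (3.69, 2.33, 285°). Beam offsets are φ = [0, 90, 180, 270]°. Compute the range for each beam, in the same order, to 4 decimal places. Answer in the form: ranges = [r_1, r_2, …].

ranges = [1.1977, 0.3209, 2.7642, 0.7143]

beam 1: φ=0°, α=285°
  d=(0.2588,-0.9659)  start (3,2)  tX=1.1977 tY=0.3416  stride 1/|dx|=3.8637 1/|dy|=1.0353
    cross y-line → (3,1), t=0.3416
    cross x-line → (4,1), t=1.1977 (wall)
  → r_1 = 1.1977
beam 2: φ=90°, α=15°
  d=(0.9659,0.2588)  start (3,2)  tX=0.3209 tY=2.5887  stride 1/|dx|=1.0353 1/|dy|=3.8637
    cross x-line → (4,2), t=0.3209 (wall)
  → r_2 = 0.3209
beam 3: φ=180°, α=105°
  d=(-0.2588,0.9659)  start (3,2)  tX=2.6660 tY=0.6936  stride 1/|dx|=3.8637 1/|dy|=1.0353
    cross y-line → (3,3), t=0.6936
    cross y-line → (3,4), t=1.7289
    cross x-line → (2,4), t=2.6660
    cross y-line → (2,5), t=2.7642 (wall)
  → r_3 = 2.7642
beam 4: φ=270°, α=195°
  d=(-0.9659,-0.2588)  start (3,2)  tX=0.7143 tY=1.2750  stride 1/|dx|=1.0353 1/|dy|=3.8637
    cross x-line → (2,2), t=0.7143 (wall)
  → r_4 = 0.7143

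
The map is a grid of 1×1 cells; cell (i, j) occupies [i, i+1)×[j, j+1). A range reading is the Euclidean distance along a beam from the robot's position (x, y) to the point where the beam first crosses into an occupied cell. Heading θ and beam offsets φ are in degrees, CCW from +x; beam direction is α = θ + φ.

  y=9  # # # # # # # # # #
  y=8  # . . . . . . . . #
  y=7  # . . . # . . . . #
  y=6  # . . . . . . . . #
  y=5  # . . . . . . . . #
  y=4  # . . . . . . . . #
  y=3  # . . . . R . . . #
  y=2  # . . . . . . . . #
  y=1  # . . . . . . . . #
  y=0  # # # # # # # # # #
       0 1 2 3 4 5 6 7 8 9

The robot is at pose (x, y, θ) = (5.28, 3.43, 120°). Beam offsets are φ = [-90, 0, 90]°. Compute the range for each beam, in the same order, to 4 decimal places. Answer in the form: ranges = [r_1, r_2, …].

ranges = [4.2955, 6.4317, 4.8600]

beam 1: φ=-90°, α=30°
  cosα=0.8660 sinα=0.5000 | (5,3) | tMaxX 0.8314 tMaxY 1.1400 | tΔX 1.1547 tΔY 2.0000
    t=0.8314 [x] (6,3)
    t=1.1400 [y] (6,4)
    t=1.9861 [x] (7,4)
    t=3.1400 [y] (7,5)
    t=3.1408 [x] (8,5)
    t=4.2955 [x] (9,5) — stop
  → r_1 = 4.2955
beam 2: φ=0°, α=120°
  cosα=-0.5000 sinα=0.8660 | (5,3) | tMaxX 0.5600 tMaxY 0.6582 | tΔX 2.0000 tΔY 1.1547
    t=0.5600 [x] (4,3)
    t=0.6582 [y] (4,4)
    t=1.8129 [y] (4,5)
    t=2.5600 [x] (3,5)
    t=2.9676 [y] (3,6)
    t=4.1223 [y] (3,7)
    t=4.5600 [x] (2,7)
    t=5.2770 [y] (2,8)
    t=6.4317 [y] (2,9) — stop
  → r_2 = 6.4317
beam 3: φ=90°, α=210°
  cosα=-0.8660 sinα=-0.5000 | (5,3) | tMaxX 0.3233 tMaxY 0.8600 | tΔX 1.1547 tΔY 2.0000
    t=0.3233 [x] (4,3)
    t=0.8600 [y] (4,2)
    t=1.4780 [x] (3,2)
    t=2.6327 [x] (2,2)
    t=2.8600 [y] (2,1)
    t=3.7874 [x] (1,1)
    t=4.8600 [y] (1,0) — stop
  → r_3 = 4.8600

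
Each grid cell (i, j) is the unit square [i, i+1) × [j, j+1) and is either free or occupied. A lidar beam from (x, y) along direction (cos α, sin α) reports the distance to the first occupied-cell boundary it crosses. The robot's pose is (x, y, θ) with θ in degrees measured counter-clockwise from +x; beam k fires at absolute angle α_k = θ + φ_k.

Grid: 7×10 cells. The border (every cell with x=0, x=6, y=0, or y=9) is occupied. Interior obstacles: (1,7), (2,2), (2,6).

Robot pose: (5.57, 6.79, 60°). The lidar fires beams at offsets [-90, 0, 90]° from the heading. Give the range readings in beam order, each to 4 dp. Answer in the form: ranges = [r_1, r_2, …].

beam 1: φ=-90°, α=330°
  d=(0.8660,-0.5000)  start (5,6)  tX=0.4965 tY=1.5800  stride 1/|dx|=1.1547 1/|dy|=2.0000
    cross x-line → (6,6), t=0.4965 (wall)
  → r_1 = 0.4965
beam 2: φ=0°, α=60°
  d=(0.5000,0.8660)  start (5,6)  tX=0.8600 tY=0.2425  stride 1/|dx|=2.0000 1/|dy|=1.1547
    cross y-line → (5,7), t=0.2425
    cross x-line → (6,7), t=0.8600 (wall)
  → r_2 = 0.8600
beam 3: φ=90°, α=150°
  d=(-0.8660,0.5000)  start (5,6)  tX=0.6582 tY=0.4200  stride 1/|dx|=1.1547 1/|dy|=2.0000
    cross y-line → (5,7), t=0.4200
    cross x-line → (4,7), t=0.6582
    cross x-line → (3,7), t=1.8129
    cross y-line → (3,8), t=2.4200
    cross x-line → (2,8), t=2.9676
    cross x-line → (1,8), t=4.1223
    cross y-line → (1,9), t=4.4200 (wall)
  → r_3 = 4.4200

ranges = [0.4965, 0.8600, 4.4200]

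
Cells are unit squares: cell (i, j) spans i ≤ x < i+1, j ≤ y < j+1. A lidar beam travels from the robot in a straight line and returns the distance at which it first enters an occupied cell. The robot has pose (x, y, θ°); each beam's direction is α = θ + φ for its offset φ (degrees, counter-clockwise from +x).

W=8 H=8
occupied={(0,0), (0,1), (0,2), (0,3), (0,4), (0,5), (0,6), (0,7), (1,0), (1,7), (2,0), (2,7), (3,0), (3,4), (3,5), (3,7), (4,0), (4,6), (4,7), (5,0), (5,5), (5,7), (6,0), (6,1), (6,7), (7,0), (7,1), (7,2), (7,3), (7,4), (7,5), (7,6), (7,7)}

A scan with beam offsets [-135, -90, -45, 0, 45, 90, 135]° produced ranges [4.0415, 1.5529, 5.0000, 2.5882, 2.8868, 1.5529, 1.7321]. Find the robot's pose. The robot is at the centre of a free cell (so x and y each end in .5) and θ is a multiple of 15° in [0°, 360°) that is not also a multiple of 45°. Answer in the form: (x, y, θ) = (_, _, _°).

(x, y, θ) = (3.5, 2.5, 165°)

Candidates: 31 free-cell centres × 16 headings = 496 poses. Raycast each; keep the one whose scan matches to 4 dp.
  (2.5, 6.5, 30°): beam 1 = 5.6940 ≠ 4.0415 ✗
  (4.5, 1.5, 75°): beam 1 = 0.5774 ≠ 4.0415 ✗
  (1.5, 1.5, 345°): beam 1 = 0.5774 ≠ 4.0415 ✗
  (3.5, 2.5, 75°): beam 1 = 1.7321 ≠ 4.0415 ✗
  …
  (3.5, 2.5, 165°): r_1=4.0415, r_2=1.5529, r_3=5.0000, r_4=2.5882, r_5=2.8868, r_6=1.5529, r_7=1.7321 — all match ✓
Only this pose fits every beam.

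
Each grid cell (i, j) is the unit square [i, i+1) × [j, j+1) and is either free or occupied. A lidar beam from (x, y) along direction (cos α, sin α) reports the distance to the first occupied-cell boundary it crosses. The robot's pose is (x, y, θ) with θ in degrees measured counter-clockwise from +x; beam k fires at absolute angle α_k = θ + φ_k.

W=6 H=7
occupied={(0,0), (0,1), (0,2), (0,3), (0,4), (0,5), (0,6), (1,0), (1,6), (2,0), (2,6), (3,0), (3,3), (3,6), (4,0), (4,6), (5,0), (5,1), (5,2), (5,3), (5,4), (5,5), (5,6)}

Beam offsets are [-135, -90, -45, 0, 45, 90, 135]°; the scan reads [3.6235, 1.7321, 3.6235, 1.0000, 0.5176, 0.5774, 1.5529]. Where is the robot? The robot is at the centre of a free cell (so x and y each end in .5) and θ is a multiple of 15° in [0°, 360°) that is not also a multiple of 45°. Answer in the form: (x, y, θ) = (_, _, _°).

The pose lattice has 19·16 = 304 candidates. Test each by forward raycasting.
  (2.5, 1.5, 165°): beam 1 = 2.8868 ≠ 3.6235 ✗
  (1.5, 1.5, 75°): beam 1 = 0.5774 ≠ 3.6235 ✗
  (4.5, 2.5, 255°): beam 1 = 1.0000 ≠ 3.6235 ✗
  (2.5, 2.5, 30°): beam 1 = 1.5529 ≠ 3.6235 ✗
  …
  (1.5, 2.5, 120°): r_1=3.6235, r_2=1.7321, r_3=3.6235, r_4=1.0000, r_5=0.5176, r_6=0.5774, r_7=1.5529 — all match ✓
Unique over the lattice → pose = (1.5, 2.5, 120°).

(x, y, θ) = (1.5, 2.5, 120°)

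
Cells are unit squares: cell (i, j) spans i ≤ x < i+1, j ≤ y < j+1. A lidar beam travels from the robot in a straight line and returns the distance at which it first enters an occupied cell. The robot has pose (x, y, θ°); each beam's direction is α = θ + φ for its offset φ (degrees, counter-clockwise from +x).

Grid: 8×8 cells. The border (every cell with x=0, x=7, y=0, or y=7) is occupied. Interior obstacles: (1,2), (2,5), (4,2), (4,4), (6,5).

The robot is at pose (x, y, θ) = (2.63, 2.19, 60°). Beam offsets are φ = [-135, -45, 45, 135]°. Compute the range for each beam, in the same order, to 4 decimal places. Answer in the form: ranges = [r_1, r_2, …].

ranges = [1.2320, 1.4183, 4.9797, 0.6522]

beam 1: φ=-135°, α=285°
  cosα=0.2588 sinα=-0.9659 | (2,2) | tMaxX 1.4296 tMaxY 0.1967 | tΔX 3.8637 tΔY 1.0353
    t=0.1967 [y] (2,1)
    t=1.2320 [y] (2,0) — stop
  → r_1 = 1.2320
beam 2: φ=-45°, α=15°
  cosα=0.9659 sinα=0.2588 | (2,2) | tMaxX 0.3831 tMaxY 3.1296 | tΔX 1.0353 tΔY 3.8637
    t=0.3831 [x] (3,2)
    t=1.4183 [x] (4,2) — stop
  → r_2 = 1.4183
beam 3: φ=45°, α=105°
  cosα=-0.2588 sinα=0.9659 | (2,2) | tMaxX 2.4341 tMaxY 0.8386 | tΔX 3.8637 tΔY 1.0353
    t=0.8386 [y] (2,3)
    t=1.8738 [y] (2,4)
    t=2.4341 [x] (1,4)
    t=2.9091 [y] (1,5)
    t=3.9444 [y] (1,6)
    t=4.9797 [y] (1,7) — stop
  → r_3 = 4.9797
beam 4: φ=135°, α=195°
  cosα=-0.9659 sinα=-0.2588 | (2,2) | tMaxX 0.6522 tMaxY 0.7341 | tΔX 1.0353 tΔY 3.8637
    t=0.6522 [x] (1,2) — stop
  → r_4 = 0.6522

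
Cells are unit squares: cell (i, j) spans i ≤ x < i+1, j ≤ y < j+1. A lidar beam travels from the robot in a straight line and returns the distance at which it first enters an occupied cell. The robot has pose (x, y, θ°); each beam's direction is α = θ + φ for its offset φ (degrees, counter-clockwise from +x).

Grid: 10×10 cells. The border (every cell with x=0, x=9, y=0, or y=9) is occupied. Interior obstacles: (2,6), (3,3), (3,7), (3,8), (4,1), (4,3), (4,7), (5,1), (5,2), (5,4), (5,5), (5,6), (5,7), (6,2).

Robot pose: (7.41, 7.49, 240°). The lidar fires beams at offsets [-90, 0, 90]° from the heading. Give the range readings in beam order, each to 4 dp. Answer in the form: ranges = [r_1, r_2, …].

beam 1: φ=-90°, α=150°
  cosα=-0.8660 sinα=0.5000 | (7,7) | tMaxX 0.4734 tMaxY 1.0200 | tΔX 1.1547 tΔY 2.0000
    t=0.4734 [x] (6,7)
    t=1.0200 [y] (6,8)
    t=1.6281 [x] (5,8)
    t=2.7828 [x] (4,8)
    t=3.0200 [y] (4,9) — stop
  → r_1 = 3.0200
beam 2: φ=0°, α=240°
  cosα=-0.5000 sinα=-0.8660 | (7,7) | tMaxX 0.8200 tMaxY 0.5658 | tΔX 2.0000 tΔY 1.1547
    t=0.5658 [y] (7,6)
    t=0.8200 [x] (6,6)
    t=1.7205 [y] (6,5)
    t=2.8200 [x] (5,5) — stop
  → r_2 = 2.8200
beam 3: φ=90°, α=330°
  cosα=0.8660 sinα=-0.5000 | (7,7) | tMaxX 0.6813 tMaxY 0.9800 | tΔX 1.1547 tΔY 2.0000
    t=0.6813 [x] (8,7)
    t=0.9800 [y] (8,6)
    t=1.8360 [x] (9,6) — stop
  → r_3 = 1.8360

ranges = [3.0200, 2.8200, 1.8360]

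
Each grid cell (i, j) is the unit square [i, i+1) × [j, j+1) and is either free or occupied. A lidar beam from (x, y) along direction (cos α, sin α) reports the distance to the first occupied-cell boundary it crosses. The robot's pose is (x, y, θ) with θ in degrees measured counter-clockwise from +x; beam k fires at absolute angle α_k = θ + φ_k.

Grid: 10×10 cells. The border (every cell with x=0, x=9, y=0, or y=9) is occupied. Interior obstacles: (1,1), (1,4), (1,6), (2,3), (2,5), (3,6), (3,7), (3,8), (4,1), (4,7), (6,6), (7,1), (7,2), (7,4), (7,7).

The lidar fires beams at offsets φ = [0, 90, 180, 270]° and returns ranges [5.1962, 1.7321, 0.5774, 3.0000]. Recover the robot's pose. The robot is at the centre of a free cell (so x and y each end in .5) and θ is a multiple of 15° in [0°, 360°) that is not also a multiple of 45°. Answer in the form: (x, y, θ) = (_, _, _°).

Candidates: 49 free-cell centres × 16 headings = 784 poses. Raycast each; keep the one whose scan matches to 4 dp.
  (4.5, 8.5, 30°): beam 1 = 1.0000 ≠ 5.1962 ✗
  (8.5, 5.5, 300°): beam 1 = 1.0000 ≠ 5.1962 ✗
  (7.5, 3.5, 210°): beam 1 = 3.0000 ≠ 5.1962 ✗
  (4.5, 4.5, 105°): beam 1 = 1.9319 ≠ 5.1962 ✗
  …
  (6.5, 4.5, 210°): r_1=5.1962, r_2=1.7321, r_3=0.5774, r_4=3.0000 — all match ✓
No second candidate reproduces the full scan.

(x, y, θ) = (6.5, 4.5, 210°)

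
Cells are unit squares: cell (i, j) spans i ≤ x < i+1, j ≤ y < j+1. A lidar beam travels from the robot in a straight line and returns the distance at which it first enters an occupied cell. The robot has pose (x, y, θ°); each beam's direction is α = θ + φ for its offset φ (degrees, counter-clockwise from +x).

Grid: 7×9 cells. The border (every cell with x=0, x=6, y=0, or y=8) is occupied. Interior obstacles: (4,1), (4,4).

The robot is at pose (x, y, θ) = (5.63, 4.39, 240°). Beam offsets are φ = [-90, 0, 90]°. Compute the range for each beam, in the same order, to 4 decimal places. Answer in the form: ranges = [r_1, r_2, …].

ranges = [0.7275, 2.7597, 0.4272]

beam 1: φ=-90°, α=150°
  cosα=-0.8660 sinα=0.5000 | (5,4) | tMaxX 0.7275 tMaxY 1.2200 | tΔX 1.1547 tΔY 2.0000
    t=0.7275 [x] (4,4) — stop
  → r_1 = 0.7275
beam 2: φ=0°, α=240°
  cosα=-0.5000 sinα=-0.8660 | (5,4) | tMaxX 1.2600 tMaxY 0.4503 | tΔX 2.0000 tΔY 1.1547
    t=0.4503 [y] (5,3)
    t=1.2600 [x] (4,3)
    t=1.6050 [y] (4,2)
    t=2.7597 [y] (4,1) — stop
  → r_2 = 2.7597
beam 3: φ=90°, α=330°
  cosα=0.8660 sinα=-0.5000 | (5,4) | tMaxX 0.4272 tMaxY 0.7800 | tΔX 1.1547 tΔY 2.0000
    t=0.4272 [x] (6,4) — stop
  → r_3 = 0.4272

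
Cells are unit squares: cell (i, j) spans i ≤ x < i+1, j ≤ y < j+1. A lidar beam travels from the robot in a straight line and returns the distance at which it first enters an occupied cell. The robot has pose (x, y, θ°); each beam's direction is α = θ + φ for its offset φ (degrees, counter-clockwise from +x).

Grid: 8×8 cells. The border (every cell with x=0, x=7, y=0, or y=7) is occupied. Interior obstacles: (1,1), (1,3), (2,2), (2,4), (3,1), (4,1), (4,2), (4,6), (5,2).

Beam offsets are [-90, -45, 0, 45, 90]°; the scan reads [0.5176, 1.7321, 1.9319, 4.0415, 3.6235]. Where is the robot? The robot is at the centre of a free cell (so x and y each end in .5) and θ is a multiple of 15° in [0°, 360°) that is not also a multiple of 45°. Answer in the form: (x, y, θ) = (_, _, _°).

Candidates: 27 free-cell centres × 16 headings = 432 poses. Raycast each; keep the one whose scan matches to 4 dp.
  (3.5, 2.5, 150°): beam 1 = 5.1962 ≠ 0.5176 ✗
  (5.5, 3.5, 255°): beam 1 = 2.5882 ≠ 0.5176 ✗
  (6.5, 2.5, 75°): beam 2 = 0.5774 ≠ 1.7321 ✗
  (2.5, 3.5, 285°): beam 2 = 0.5774 ≠ 1.7321 ✗
  …
  (3.5, 4.5, 285°): r_1=0.5176, r_2=1.7321, r_3=1.9319, r_4=4.0415, r_5=3.6235 — all match ✓
Unique over the lattice → pose = (3.5, 4.5, 285°).

(x, y, θ) = (3.5, 4.5, 285°)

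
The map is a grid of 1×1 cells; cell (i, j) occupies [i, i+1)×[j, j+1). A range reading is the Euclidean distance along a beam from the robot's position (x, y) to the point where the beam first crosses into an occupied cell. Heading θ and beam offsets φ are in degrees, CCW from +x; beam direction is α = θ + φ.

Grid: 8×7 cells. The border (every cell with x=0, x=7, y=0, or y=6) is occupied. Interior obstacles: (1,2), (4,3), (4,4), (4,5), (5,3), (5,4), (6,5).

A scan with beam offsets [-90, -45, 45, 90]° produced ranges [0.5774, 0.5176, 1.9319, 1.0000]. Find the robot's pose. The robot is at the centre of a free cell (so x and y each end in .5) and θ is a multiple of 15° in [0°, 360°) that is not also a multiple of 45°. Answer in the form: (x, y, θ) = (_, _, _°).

Candidates: 23 free-cell centres × 16 headings = 368 poses. Raycast each; keep the one whose scan matches to 4 dp.
  (2.5, 1.5, 285°): beam 1 = 1.5529 ≠ 0.5774 ✗
  (2.5, 5.5, 300°): beam 1 = 1.7321 ≠ 0.5774 ✗
  (2.5, 5.5, 165°): beam 1 = 0.5176 ≠ 0.5774 ✗
  (2.5, 1.5, 300°): beam 1 = 1.0000 ≠ 0.5774 ✗
  (6.5, 4.5, 165°): beam 1 = 0.5176 ≠ 0.5774 ✗
  …
  (6.5, 2.5, 60°): r_1=0.5774, r_2=0.5176, r_3=1.9319, r_4=1.0000 — all match ✓
Only this pose fits every beam.

(x, y, θ) = (6.5, 2.5, 60°)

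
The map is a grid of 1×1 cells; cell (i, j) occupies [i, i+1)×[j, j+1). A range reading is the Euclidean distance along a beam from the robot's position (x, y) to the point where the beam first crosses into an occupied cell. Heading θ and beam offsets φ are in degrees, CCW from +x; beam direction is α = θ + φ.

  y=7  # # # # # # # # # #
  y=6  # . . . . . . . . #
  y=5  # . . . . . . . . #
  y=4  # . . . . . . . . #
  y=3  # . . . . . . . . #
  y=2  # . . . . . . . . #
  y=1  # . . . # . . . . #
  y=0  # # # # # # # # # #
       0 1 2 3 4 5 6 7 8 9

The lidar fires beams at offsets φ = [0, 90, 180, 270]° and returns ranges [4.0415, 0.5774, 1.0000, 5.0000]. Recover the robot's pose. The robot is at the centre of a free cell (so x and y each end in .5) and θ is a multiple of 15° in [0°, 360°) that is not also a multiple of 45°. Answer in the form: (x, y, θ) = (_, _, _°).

The pose lattice has 47·16 = 752 candidates. Test each by forward raycasting.
  (7.5, 3.5, 165°): beam 1 = 6.7293 ≠ 4.0415 ✗
  (5.5, 3.5, 300°): beam 1 = 2.8868 ≠ 4.0415 ✗
  (5.5, 6.5, 165°): beam 1 = 1.9319 ≠ 4.0415 ✗
  …
  (8.5, 4.5, 240°): r_1=4.0415, r_2=0.5774, r_3=1.0000, r_4=5.0000 — all match ✓
Only this pose fits every beam.

(x, y, θ) = (8.5, 4.5, 240°)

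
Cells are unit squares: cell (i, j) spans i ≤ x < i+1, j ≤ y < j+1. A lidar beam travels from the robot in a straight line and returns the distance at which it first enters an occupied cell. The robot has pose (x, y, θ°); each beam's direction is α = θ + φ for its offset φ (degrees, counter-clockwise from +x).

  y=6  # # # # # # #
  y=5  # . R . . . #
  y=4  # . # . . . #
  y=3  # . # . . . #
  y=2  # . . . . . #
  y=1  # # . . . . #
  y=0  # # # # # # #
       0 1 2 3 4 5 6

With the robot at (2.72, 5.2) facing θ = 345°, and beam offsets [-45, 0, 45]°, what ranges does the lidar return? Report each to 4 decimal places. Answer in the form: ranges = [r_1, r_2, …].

beam 1: φ=-45°, α=300°
  d=(0.5000,-0.8660)  start (2,5)  tX=0.5600 tY=0.2309  stride 1/|dx|=2.0000 1/|dy|=1.1547
    cross y-line → (2,4), t=0.2309 (wall)
  → r_1 = 0.2309
beam 2: φ=0°, α=345°
  d=(0.9659,-0.2588)  start (2,5)  tX=0.2899 tY=0.7727  stride 1/|dx|=1.0353 1/|dy|=3.8637
    cross x-line → (3,5), t=0.2899
    cross y-line → (3,4), t=0.7727
    cross x-line → (4,4), t=1.3252
    cross x-line → (5,4), t=2.3604
    cross x-line → (6,4), t=3.3957 (wall)
  → r_2 = 3.3957
beam 3: φ=45°, α=30°
  d=(0.8660,0.5000)  start (2,5)  tX=0.3233 tY=1.6000  stride 1/|dx|=1.1547 1/|dy|=2.0000
    cross x-line → (3,5), t=0.3233
    cross x-line → (4,5), t=1.4780
    cross y-line → (4,6), t=1.6000 (wall)
  → r_3 = 1.6000

ranges = [0.2309, 3.3957, 1.6000]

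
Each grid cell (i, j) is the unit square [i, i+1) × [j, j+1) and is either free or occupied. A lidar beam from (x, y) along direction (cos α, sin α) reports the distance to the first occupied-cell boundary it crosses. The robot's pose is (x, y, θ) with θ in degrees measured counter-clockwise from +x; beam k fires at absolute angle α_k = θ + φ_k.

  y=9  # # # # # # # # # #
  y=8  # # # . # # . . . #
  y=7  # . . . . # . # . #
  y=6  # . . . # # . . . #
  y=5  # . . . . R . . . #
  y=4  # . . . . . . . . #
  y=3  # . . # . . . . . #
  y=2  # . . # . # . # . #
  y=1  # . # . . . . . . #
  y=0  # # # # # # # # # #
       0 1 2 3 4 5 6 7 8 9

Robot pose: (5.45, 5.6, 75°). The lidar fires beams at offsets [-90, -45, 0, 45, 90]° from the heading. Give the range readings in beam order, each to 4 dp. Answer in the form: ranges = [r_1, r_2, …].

beam 1: φ=-90°, α=345°
  cosα=0.9659 sinα=-0.2588 | (5,5) | tMaxX 0.5694 tMaxY 2.3182 | tΔX 1.0353 tΔY 3.8637
    t=0.5694 [x] (6,5)
    t=1.6047 [x] (7,5)
    t=2.3182 [y] (7,4)
    t=2.6400 [x] (8,4)
    t=3.6752 [x] (9,4) — stop
  → r_1 = 3.6752
beam 2: φ=-45°, α=30°
  cosα=0.8660 sinα=0.5000 | (5,5) | tMaxX 0.6351 tMaxY 0.8000 | tΔX 1.1547 tΔY 2.0000
    t=0.6351 [x] (6,5)
    t=0.8000 [y] (6,6)
    t=1.7898 [x] (7,6)
    t=2.8000 [y] (7,7) — stop
  → r_2 = 2.8000
beam 3: φ=0°, α=75°
  cosα=0.2588 sinα=0.9659 | (5,5) | tMaxX 2.1250 tMaxY 0.4141 | tΔX 3.8637 tΔY 1.0353
    t=0.4141 [y] (5,6) — stop
  → r_3 = 0.4141
beam 4: φ=45°, α=120°
  cosα=-0.5000 sinα=0.8660 | (5,5) | tMaxX 0.9000 tMaxY 0.4619 | tΔX 2.0000 tΔY 1.1547
    t=0.4619 [y] (5,6) — stop
  → r_4 = 0.4619
beam 5: φ=90°, α=165°
  cosα=-0.9659 sinα=0.2588 | (5,5) | tMaxX 0.4659 tMaxY 1.5455 | tΔX 1.0353 tΔY 3.8637
    t=0.4659 [x] (4,5)
    t=1.5012 [x] (3,5)
    t=1.5455 [y] (3,6)
    t=2.5364 [x] (2,6)
    t=3.5717 [x] (1,6)
    t=4.6070 [x] (0,6) — stop
  → r_5 = 4.6070

ranges = [3.6752, 2.8000, 0.4141, 0.4619, 4.6070]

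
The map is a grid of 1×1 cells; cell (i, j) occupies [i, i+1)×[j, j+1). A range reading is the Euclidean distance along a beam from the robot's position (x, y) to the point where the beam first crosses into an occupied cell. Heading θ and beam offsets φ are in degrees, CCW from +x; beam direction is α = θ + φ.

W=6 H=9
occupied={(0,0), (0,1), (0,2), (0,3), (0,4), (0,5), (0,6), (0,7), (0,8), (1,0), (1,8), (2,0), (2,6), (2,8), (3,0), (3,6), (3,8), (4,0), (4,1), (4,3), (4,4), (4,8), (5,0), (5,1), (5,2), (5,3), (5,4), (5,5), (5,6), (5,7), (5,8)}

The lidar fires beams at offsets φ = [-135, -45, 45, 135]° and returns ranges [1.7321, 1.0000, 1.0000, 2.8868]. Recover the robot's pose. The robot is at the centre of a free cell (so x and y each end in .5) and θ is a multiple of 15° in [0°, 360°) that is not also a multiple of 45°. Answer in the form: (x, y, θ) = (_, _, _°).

(x, y, θ) = (3.5, 2.5, 15°)

Enumerate (i+0.5, j+0.5, θ) over the 23 free cells and 16 admissible headings. For each, cast all 4 beams and compare to the given ranges.
  (1.5, 2.5, 240°): beam 1 = 1.9319 ≠ 1.7321 ✗
  (1.5, 4.5, 240°): beam 1 = 1.9319 ≠ 1.7321 ✗
  (3.5, 7.5, 15°): beam 1 = 0.5774 ≠ 1.7321 ✗
  (2.5, 7.5, 345°): beam 2 = 0.5774 ≠ 1.0000 ✗
  (1.5, 6.5, 75°): beam 1 = 5.1962 ≠ 1.7321 ✗
  …
  (3.5, 2.5, 15°): r_1=1.7321, r_2=1.0000, r_3=1.0000, r_4=2.8868 — all match ✓
No second candidate reproduces the full scan.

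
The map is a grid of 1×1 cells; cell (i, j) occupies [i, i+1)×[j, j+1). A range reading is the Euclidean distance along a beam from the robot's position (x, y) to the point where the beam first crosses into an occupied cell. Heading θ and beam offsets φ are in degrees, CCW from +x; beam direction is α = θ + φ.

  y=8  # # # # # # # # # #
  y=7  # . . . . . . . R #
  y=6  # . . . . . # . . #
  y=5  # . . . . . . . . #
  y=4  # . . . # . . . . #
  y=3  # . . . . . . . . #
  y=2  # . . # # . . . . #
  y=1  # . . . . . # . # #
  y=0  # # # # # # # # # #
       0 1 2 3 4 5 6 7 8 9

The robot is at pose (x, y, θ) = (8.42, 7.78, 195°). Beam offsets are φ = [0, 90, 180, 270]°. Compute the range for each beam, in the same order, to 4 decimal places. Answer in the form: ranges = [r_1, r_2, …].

beam 1: φ=0°, α=195°
  d=(-0.9659,-0.2588)  start (8,7)  tX=0.4348 tY=3.0137  stride 1/|dx|=1.0353 1/|dy|=3.8637
    cross x-line → (7,7), t=0.4348
    cross x-line → (6,7), t=1.4701
    cross x-line → (5,7), t=2.5054
    cross y-line → (5,6), t=3.0137
    cross x-line → (4,6), t=3.5406
    cross x-line → (3,6), t=4.5759
    cross x-line → (2,6), t=5.6112
    cross x-line → (1,6), t=6.6465
    cross y-line → (1,5), t=6.8774
    cross x-line → (0,5), t=7.6817 (wall)
  → r_1 = 7.6817
beam 2: φ=90°, α=285°
  d=(0.2588,-0.9659)  start (8,7)  tX=2.2409 tY=0.8075  stride 1/|dx|=3.8637 1/|dy|=1.0353
    cross y-line → (8,6), t=0.8075
    cross y-line → (8,5), t=1.8428
    cross x-line → (9,5), t=2.2409 (wall)
  → r_2 = 2.2409
beam 3: φ=180°, α=15°
  d=(0.9659,0.2588)  start (8,7)  tX=0.6005 tY=0.8500  stride 1/|dx|=1.0353 1/|dy|=3.8637
    cross x-line → (9,7), t=0.6005 (wall)
  → r_3 = 0.6005
beam 4: φ=270°, α=105°
  d=(-0.2588,0.9659)  start (8,7)  tX=1.6228 tY=0.2278  stride 1/|dx|=3.8637 1/|dy|=1.0353
    cross y-line → (8,8), t=0.2278 (wall)
  → r_4 = 0.2278

ranges = [7.6817, 2.2409, 0.6005, 0.2278]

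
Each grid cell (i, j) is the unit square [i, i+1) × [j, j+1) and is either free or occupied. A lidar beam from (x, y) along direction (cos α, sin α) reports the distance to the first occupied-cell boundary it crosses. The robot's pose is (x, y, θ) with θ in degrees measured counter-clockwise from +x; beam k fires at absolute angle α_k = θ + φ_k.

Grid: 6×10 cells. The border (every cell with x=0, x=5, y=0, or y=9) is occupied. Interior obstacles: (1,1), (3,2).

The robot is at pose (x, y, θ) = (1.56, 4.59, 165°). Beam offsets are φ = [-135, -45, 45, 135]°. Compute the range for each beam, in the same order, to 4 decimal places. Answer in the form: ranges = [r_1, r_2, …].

beam 1: φ=-135°, α=30°
  d=(0.8660,0.5000)  start (1,4)  tX=0.5081 tY=0.8200  stride 1/|dx|=1.1547 1/|dy|=2.0000
    cross x-line → (2,4), t=0.5081
    cross y-line → (2,5), t=0.8200
    cross x-line → (3,5), t=1.6628
    cross x-line → (4,5), t=2.8175
    cross y-line → (4,6), t=2.8200
    cross x-line → (5,6), t=3.9722 (wall)
  → r_1 = 3.9722
beam 2: φ=-45°, α=120°
  d=(-0.5000,0.8660)  start (1,4)  tX=1.1200 tY=0.4734  stride 1/|dx|=2.0000 1/|dy|=1.1547
    cross y-line → (1,5), t=0.4734
    cross x-line → (0,5), t=1.1200 (wall)
  → r_2 = 1.1200
beam 3: φ=45°, α=210°
  d=(-0.8660,-0.5000)  start (1,4)  tX=0.6466 tY=1.1800  stride 1/|dx|=1.1547 1/|dy|=2.0000
    cross x-line → (0,4), t=0.6466 (wall)
  → r_3 = 0.6466
beam 4: φ=135°, α=300°
  d=(0.5000,-0.8660)  start (1,4)  tX=0.8800 tY=0.6813  stride 1/|dx|=2.0000 1/|dy|=1.1547
    cross y-line → (1,3), t=0.6813
    cross x-line → (2,3), t=0.8800
    cross y-line → (2,2), t=1.8360
    cross x-line → (3,2), t=2.8800 (wall)
  → r_4 = 2.8800

ranges = [3.9722, 1.1200, 0.6466, 2.8800]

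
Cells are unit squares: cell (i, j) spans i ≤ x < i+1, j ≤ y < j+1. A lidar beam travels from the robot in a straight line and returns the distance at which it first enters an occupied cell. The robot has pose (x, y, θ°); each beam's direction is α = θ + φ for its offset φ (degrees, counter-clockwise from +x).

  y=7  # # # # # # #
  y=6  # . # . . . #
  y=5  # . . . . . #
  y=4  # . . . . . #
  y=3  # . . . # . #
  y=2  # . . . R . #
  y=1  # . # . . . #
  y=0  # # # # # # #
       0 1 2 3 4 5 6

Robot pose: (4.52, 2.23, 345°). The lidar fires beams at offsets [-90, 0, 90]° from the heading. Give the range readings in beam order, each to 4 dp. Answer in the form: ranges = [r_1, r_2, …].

beam 1: φ=-90°, α=255°
  direction (-0.2588, -0.9659); cell (4,2); t to first gridline: x 2.0091, y 0.2381 (then +3.8637 / +1.0353)
    (4,1) via y @ 0.2381
    (4,0) via y @ 1.2734  # hit
  → r_1 = 1.2734
beam 2: φ=0°, α=345°
  direction (0.9659, -0.2588); cell (4,2); t to first gridline: x 0.4969, y 0.8887 (then +1.0353 / +3.8637)
    (5,2) via x @ 0.4969
    (5,1) via y @ 0.8887
    (6,1) via x @ 1.5322  # hit
  → r_2 = 1.5322
beam 3: φ=90°, α=75°
  direction (0.2588, 0.9659); cell (4,2); t to first gridline: x 1.8546, y 0.7972 (then +3.8637 / +1.0353)
    (4,3) via y @ 0.7972  # hit
  → r_3 = 0.7972

ranges = [1.2734, 1.5322, 0.7972]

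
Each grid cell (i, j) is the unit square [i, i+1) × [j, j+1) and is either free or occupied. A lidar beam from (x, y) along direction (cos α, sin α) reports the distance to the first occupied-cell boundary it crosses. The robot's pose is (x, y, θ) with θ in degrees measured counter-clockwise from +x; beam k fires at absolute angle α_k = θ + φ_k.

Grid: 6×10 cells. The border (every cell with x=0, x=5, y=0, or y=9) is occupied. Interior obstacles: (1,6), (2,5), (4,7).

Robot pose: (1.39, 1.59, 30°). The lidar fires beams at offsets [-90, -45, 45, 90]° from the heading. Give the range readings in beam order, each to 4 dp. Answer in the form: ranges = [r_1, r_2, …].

beam 1: φ=-90°, α=300°
  cosα=0.5000 sinα=-0.8660 | (1,1) | tMaxX 1.2200 tMaxY 0.6813 | tΔX 2.0000 tΔY 1.1547
    t=0.6813 [y] (1,0) — stop
  → r_1 = 0.6813
beam 2: φ=-45°, α=345°
  cosα=0.9659 sinα=-0.2588 | (1,1) | tMaxX 0.6315 tMaxY 2.2796 | tΔX 1.0353 tΔY 3.8637
    t=0.6315 [x] (2,1)
    t=1.6668 [x] (3,1)
    t=2.2796 [y] (3,0) — stop
  → r_2 = 2.2796
beam 3: φ=45°, α=75°
  cosα=0.2588 sinα=0.9659 | (1,1) | tMaxX 2.3569 tMaxY 0.4245 | tΔX 3.8637 tΔY 1.0353
    t=0.4245 [y] (1,2)
    t=1.4597 [y] (1,3)
    t=2.3569 [x] (2,3)
    t=2.4950 [y] (2,4)
    t=3.5303 [y] (2,5) — stop
  → r_3 = 3.5303
beam 4: φ=90°, α=120°
  cosα=-0.5000 sinα=0.8660 | (1,1) | tMaxX 0.7800 tMaxY 0.4734 | tΔX 2.0000 tΔY 1.1547
    t=0.4734 [y] (1,2)
    t=0.7800 [x] (0,2) — stop
  → r_4 = 0.7800

ranges = [0.6813, 2.2796, 3.5303, 0.7800]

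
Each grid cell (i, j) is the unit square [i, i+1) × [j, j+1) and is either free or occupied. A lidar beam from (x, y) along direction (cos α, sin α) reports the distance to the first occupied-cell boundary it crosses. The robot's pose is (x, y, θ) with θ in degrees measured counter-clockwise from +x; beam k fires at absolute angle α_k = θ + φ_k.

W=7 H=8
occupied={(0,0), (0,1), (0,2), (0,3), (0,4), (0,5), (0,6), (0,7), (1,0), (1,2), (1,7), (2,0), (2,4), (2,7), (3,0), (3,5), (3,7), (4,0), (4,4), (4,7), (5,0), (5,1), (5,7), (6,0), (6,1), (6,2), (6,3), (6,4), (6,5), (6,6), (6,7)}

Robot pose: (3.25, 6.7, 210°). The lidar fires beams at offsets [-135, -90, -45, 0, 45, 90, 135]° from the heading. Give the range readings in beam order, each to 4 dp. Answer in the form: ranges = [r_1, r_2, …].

beam 1: φ=-135°, α=75°
  dir = (cos 75°, sin 75°) = (0.2588, 0.9659); from cell (3,6)
  next x-line at t=2.8978, next y-line at t=0.3106; Δt_x=3.8637, Δt_y=1.0353
    y: enter (3,7) at t=0.3106 ← occupied
  → r_1 = 0.3106
beam 2: φ=-90°, α=120°
  dir = (cos 120°, sin 120°) = (-0.5000, 0.8660); from cell (3,6)
  next x-line at t=0.5000, next y-line at t=0.3464; Δt_x=2.0000, Δt_y=1.1547
    y: enter (3,7) at t=0.3464 ← occupied
  → r_2 = 0.3464
beam 3: φ=-45°, α=165°
  dir = (cos 165°, sin 165°) = (-0.9659, 0.2588); from cell (3,6)
  next x-line at t=0.2588, next y-line at t=1.1591; Δt_x=1.0353, Δt_y=3.8637
    x: enter (2,6) at t=0.2588
    y: enter (2,7) at t=1.1591 ← occupied
  → r_3 = 1.1591
beam 4: φ=0°, α=210°
  dir = (cos 210°, sin 210°) = (-0.8660, -0.5000); from cell (3,6)
  next x-line at t=0.2887, next y-line at t=1.4000; Δt_x=1.1547, Δt_y=2.0000
    x: enter (2,6) at t=0.2887
    y: enter (2,5) at t=1.4000
    x: enter (1,5) at t=1.4434
    x: enter (0,5) at t=2.5981 ← occupied
  → r_4 = 2.5981
beam 5: φ=45°, α=255°
  dir = (cos 255°, sin 255°) = (-0.2588, -0.9659); from cell (3,6)
  next x-line at t=0.9659, next y-line at t=0.7247; Δt_x=3.8637, Δt_y=1.0353
    y: enter (3,5) at t=0.7247 ← occupied
  → r_5 = 0.7247
beam 6: φ=90°, α=300°
  dir = (cos 300°, sin 300°) = (0.5000, -0.8660); from cell (3,6)
  next x-line at t=1.5000, next y-line at t=0.8083; Δt_x=2.0000, Δt_y=1.1547
    y: enter (3,5) at t=0.8083 ← occupied
  → r_6 = 0.8083
beam 7: φ=135°, α=345°
  dir = (cos 345°, sin 345°) = (0.9659, -0.2588); from cell (3,6)
  next x-line at t=0.7765, next y-line at t=2.7046; Δt_x=1.0353, Δt_y=3.8637
    x: enter (4,6) at t=0.7765
    x: enter (5,6) at t=1.8117
    y: enter (5,5) at t=2.7046
    x: enter (6,5) at t=2.8470 ← occupied
  → r_7 = 2.8470

ranges = [0.3106, 0.3464, 1.1591, 2.5981, 0.7247, 0.8083, 2.8470]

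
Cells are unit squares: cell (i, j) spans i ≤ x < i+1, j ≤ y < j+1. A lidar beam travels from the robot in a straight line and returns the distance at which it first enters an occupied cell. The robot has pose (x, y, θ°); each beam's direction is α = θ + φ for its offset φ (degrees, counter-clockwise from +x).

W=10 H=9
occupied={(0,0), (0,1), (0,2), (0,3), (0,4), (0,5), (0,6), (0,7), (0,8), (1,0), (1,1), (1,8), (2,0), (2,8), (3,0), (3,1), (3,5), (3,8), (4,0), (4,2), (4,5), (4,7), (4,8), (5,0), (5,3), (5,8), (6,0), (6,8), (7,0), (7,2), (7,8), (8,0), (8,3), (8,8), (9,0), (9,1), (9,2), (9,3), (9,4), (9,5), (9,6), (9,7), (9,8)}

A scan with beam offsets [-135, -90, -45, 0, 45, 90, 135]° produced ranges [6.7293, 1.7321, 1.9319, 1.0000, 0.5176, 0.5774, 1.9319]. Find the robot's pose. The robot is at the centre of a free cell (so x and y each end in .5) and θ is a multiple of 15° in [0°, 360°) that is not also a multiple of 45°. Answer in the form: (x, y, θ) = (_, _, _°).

(x, y, θ) = (6.5, 1.5, 210°)

The pose lattice has 47·16 = 752 candidates. Test each by forward raycasting.
  (1.5, 4.5, 210°): beam 1 = 3.6235 ≠ 6.7293 ✗
  (6.5, 1.5, 75°): beam 1 = 0.5774 ≠ 6.7293 ✗
  (7.5, 1.5, 150°): beam 1 = 1.5529 ≠ 6.7293 ✗
  (5.5, 7.5, 300°): beam 1 = 0.5176 ≠ 6.7293 ✗
  …
  (6.5, 1.5, 210°): r_1=6.7293, r_2=1.7321, r_3=1.9319, r_4=1.0000, r_5=0.5176, r_6=0.5774, r_7=1.9319 — all match ✓
Only this pose fits every beam.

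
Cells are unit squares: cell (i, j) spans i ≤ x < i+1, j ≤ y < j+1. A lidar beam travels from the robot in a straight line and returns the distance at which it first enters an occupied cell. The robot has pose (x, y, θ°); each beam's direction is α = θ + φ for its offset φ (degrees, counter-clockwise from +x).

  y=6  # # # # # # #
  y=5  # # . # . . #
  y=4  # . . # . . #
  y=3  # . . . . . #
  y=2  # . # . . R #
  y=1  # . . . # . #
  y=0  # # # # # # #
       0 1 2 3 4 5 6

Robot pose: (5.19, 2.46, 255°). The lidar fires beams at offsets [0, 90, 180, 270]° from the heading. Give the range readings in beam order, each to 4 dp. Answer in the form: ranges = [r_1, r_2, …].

beam 1: φ=0°, α=255°
  d=(-0.2588,-0.9659)  start (5,2)  tX=0.7341 tY=0.4762  stride 1/|dx|=3.8637 1/|dy|=1.0353
    cross y-line → (5,1), t=0.4762
    cross x-line → (4,1), t=0.7341 (wall)
  → r_1 = 0.7341
beam 2: φ=90°, α=345°
  d=(0.9659,-0.2588)  start (5,2)  tX=0.8386 tY=1.7773  stride 1/|dx|=1.0353 1/|dy|=3.8637
    cross x-line → (6,2), t=0.8386 (wall)
  → r_2 = 0.8386
beam 3: φ=180°, α=75°
  d=(0.2588,0.9659)  start (5,2)  tX=3.1296 tY=0.5590  stride 1/|dx|=3.8637 1/|dy|=1.0353
    cross y-line → (5,3), t=0.5590
    cross y-line → (5,4), t=1.5943
    cross y-line → (5,5), t=2.6296
    cross x-line → (6,5), t=3.1296 (wall)
  → r_3 = 3.1296
beam 4: φ=270°, α=165°
  d=(-0.9659,0.2588)  start (5,2)  tX=0.1967 tY=2.0864  stride 1/|dx|=1.0353 1/|dy|=3.8637
    cross x-line → (4,2), t=0.1967
    cross x-line → (3,2), t=1.2320
    cross y-line → (3,3), t=2.0864
    cross x-line → (2,3), t=2.2673
    cross x-line → (1,3), t=3.3025
    cross x-line → (0,3), t=4.3378 (wall)
  → r_4 = 4.3378

ranges = [0.7341, 0.8386, 3.1296, 4.3378]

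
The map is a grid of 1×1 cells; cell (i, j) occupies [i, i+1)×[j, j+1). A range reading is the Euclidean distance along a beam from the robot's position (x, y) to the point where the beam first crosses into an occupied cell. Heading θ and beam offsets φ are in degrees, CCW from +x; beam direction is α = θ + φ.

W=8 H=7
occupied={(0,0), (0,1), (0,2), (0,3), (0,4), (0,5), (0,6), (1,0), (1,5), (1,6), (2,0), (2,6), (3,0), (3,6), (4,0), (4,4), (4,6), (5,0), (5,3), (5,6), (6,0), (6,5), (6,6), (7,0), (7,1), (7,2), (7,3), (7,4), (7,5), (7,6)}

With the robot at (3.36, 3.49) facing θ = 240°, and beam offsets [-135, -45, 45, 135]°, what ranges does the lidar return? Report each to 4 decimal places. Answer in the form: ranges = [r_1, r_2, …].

beam 1: φ=-135°, α=105°
  d=(-0.2588,0.9659)  start (3,3)  tX=1.3909 tY=0.5280  stride 1/|dx|=3.8637 1/|dy|=1.0353
    cross y-line → (3,4), t=0.5280
    cross x-line → (2,4), t=1.3909
    cross y-line → (2,5), t=1.5633
    cross y-line → (2,6), t=2.5985 (wall)
  → r_1 = 2.5985
beam 2: φ=-45°, α=195°
  d=(-0.9659,-0.2588)  start (3,3)  tX=0.3727 tY=1.8932  stride 1/|dx|=1.0353 1/|dy|=3.8637
    cross x-line → (2,3), t=0.3727
    cross x-line → (1,3), t=1.4080
    cross y-line → (1,2), t=1.8932
    cross x-line → (0,2), t=2.4433 (wall)
  → r_2 = 2.4433
beam 3: φ=45°, α=285°
  d=(0.2588,-0.9659)  start (3,3)  tX=2.4728 tY=0.5073  stride 1/|dx|=3.8637 1/|dy|=1.0353
    cross y-line → (3,2), t=0.5073
    cross y-line → (3,1), t=1.5426
    cross x-line → (4,1), t=2.4728
    cross y-line → (4,0), t=2.5778 (wall)
  → r_3 = 2.5778
beam 4: φ=135°, α=15°
  d=(0.9659,0.2588)  start (3,3)  tX=0.6626 tY=1.9705  stride 1/|dx|=1.0353 1/|dy|=3.8637
    cross x-line → (4,3), t=0.6626
    cross x-line → (5,3), t=1.6979 (wall)
  → r_4 = 1.6979

ranges = [2.5985, 2.4433, 2.5778, 1.6979]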